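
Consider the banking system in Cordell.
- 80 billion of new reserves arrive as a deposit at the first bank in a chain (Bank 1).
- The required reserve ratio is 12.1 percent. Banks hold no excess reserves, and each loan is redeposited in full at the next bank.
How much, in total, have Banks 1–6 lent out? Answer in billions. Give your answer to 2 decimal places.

313.10 billion

Bank i lends (1 − rr)^i of the original deposit: Bank 1 lends 80·0.8790 = 70.3200, Bank 2 lends 80·0.8790² ≈ 61.8113, and so on.
Summing a geometric series: total = 80·[0.8790·(1 − 0.8790^6) / (1 − 0.8790)] ≈ 313.1003 billion.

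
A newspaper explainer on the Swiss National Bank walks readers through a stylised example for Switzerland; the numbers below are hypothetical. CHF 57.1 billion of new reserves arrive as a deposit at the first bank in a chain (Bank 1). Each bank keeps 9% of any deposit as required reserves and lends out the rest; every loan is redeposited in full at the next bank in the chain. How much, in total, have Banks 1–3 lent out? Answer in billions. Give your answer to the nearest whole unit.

CHF 142 billion

Bank i lends (1 − rr)^i of the original deposit: Bank 1 lends 57.1·0.9100 = 51.9610, Bank 2 lends 57.1·0.9100² ≈ 47.2845, and so on.
Summing a geometric series: total = 57.1·[0.9100·(1 − 0.9100^3) / (1 − 0.9100)] ≈ 142.2744 billion.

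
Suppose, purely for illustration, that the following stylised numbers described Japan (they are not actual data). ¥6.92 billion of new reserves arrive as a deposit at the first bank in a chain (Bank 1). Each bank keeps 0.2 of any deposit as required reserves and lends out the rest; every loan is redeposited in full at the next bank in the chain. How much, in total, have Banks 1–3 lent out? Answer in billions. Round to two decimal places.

Bank i lends (1 − rr)^i of the original deposit: Bank 1 lends 6.92·0.8000 = 5.5360, Bank 2 lends 6.92·0.8000² = 4.4288, and so on.
Summing a geometric series: total = 6.92·[0.8000·(1 − 0.8000^3) / (1 − 0.8000)] ≈ 13.5078 billion.

¥13.51 billion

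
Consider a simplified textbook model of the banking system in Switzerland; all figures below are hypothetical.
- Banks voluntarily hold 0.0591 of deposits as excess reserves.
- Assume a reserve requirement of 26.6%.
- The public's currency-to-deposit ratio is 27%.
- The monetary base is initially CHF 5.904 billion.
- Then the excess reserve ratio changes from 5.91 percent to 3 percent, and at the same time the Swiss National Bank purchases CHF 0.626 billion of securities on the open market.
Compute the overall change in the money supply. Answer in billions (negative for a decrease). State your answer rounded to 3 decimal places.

CHF 2.052 billion

Before: m₁ = (1 + 0.27) / (0.266 + 0.0591 + 0.27) ≈ 2.13410, MB₁ = 5.904, so M₁ = 2.13410 × 5.904 ≈ 12.5997 billion.
After: m₂ = (1 + 0.27) / (0.266 + 0.03 + 0.27) ≈ 2.24382, MB₂ = 5.904 + 0.626 = 6.53, so M₂ = 2.24382 × 6.53 ≈ 14.6521 billion.
ΔM = M₂ − M₁ = 14.6521 − 12.5997 = 2.0524 billion.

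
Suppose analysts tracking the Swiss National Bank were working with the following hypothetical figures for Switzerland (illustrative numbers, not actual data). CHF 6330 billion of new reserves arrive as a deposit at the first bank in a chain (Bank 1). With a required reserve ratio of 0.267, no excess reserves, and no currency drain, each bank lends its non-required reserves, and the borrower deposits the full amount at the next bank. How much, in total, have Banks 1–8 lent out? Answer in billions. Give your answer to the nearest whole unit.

CHF 15930 billion

Bank i lends (1 − rr)^i of the original deposit: Bank 1 lends 6330·0.7330 = 4639.8900, Bank 2 lends 6330·0.7330² ≈ 3401.0394, and so on.
Summing a geometric series: total = 6330·[0.7330·(1 − 0.7330^8) / (1 − 0.7330)] ≈ 15929.6662 billion.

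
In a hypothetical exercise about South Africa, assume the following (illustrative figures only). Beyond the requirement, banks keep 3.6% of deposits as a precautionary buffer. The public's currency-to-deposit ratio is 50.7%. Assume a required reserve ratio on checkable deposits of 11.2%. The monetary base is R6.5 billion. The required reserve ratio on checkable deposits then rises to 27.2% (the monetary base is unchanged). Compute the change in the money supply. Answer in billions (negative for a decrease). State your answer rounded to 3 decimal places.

Initially m₁ = (1 + 0.507) / (0.112 + 0.036 + 0.507) ≈ 2.30076, so M₁ = 2.30076 × 6.5 ≈ 14.9549 billion.
After the change m₂ = (1 + 0.507) / (0.272 + 0.036 + 0.507) ≈ 1.84908, so M₂ = 1.84908 × 6.5 ≈ 12.019 billion.
ΔM = M₂ − M₁ = 12.019 − 14.9549 = -2.9359 billion.

-2.936 billion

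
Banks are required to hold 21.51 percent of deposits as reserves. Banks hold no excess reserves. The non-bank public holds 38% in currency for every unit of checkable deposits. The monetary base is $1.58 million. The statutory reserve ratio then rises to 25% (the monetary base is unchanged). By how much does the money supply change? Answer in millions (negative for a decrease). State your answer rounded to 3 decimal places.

-0.203 million

Initially m₁ = (1 + 0.38) / (0.2151 + 0.38) ≈ 2.31894, so M₁ = 2.31894 × 1.58 ≈ 3.6639 million.
After the change m₂ = (1 + 0.38) / (0.25 + 0.38) ≈ 2.19048, so M₂ = 2.19048 × 1.58 ≈ 3.461 million.
ΔM = M₂ − M₁ = 3.461 − 3.6639 = -0.2029 million.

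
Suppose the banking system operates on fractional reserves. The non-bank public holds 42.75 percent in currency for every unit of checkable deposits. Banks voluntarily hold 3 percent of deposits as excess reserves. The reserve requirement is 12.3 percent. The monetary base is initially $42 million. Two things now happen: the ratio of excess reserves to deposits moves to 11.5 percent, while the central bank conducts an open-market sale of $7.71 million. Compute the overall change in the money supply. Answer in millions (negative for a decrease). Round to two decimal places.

-29.73 million

Before: m₁ = (1 + 0.4275) / (0.123 + 0.03 + 0.4275) ≈ 2.45909, MB₁ = 42, so M₁ = 2.45909 × 42 ≈ 103.2818 million.
After: m₂ = (1 + 0.4275) / (0.123 + 0.115 + 0.4275) ≈ 2.14500, MB₂ = 42 − 7.71 = 34.29, so M₂ = 2.14500 × 34.29 ≈ 73.552 million.
ΔM = M₂ − M₁ = 73.552 − 103.2818 = -29.7298 million.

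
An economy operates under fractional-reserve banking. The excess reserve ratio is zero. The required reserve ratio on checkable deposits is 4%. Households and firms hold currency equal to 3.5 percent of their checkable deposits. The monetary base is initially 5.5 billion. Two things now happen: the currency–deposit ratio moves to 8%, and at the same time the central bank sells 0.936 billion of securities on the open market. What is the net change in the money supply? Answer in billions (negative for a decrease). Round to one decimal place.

Before: m₁ = (1 + 0.035) / (0.04 + 0.035) = 13.8, MB₁ = 5.5, so M₁ = 13.8 × 5.5 = 75.9 billion.
After: m₂ = (1 + 0.08) / (0.04 + 0.08) = 9, MB₂ = 5.5 − 0.936 = 4.564, so M₂ = 9 × 4.564 = 41.076 billion.
ΔM = M₂ − M₁ = 41.076 − 75.9 = -34.824 billion.

-34.8 billion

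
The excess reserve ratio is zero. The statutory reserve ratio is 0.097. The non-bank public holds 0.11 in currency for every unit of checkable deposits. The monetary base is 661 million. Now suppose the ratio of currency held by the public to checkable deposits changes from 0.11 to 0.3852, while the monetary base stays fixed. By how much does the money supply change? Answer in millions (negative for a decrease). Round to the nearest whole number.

-1646 million

Initially m₁ = (1 + 0.11) / (0.097 + 0.11) ≈ 5.3623, so M₁ = 5.3623 × 661 = 3544.4803 million.
After the change m₂ = (1 + 0.3852) / (0.097 + 0.3852) ≈ 2.8727, so M₂ = 2.8727 × 661 = 1898.8547 million.
ΔM = M₂ − M₁ = 1898.8547 − 3544.4803 = -1645.6256 million.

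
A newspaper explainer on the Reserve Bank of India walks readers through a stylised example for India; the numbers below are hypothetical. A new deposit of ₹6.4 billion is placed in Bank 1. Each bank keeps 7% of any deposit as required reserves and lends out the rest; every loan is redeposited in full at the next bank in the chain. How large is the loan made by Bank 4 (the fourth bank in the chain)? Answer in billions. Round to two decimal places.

Each bank lends a fraction (1 − rr) = 0.9300 of the deposit it receives, so Bank 4 receives 6.4·0.9300^3 and lends 6.4·0.9300^4 ≈ 4.7875 billion.

₹4.79 billion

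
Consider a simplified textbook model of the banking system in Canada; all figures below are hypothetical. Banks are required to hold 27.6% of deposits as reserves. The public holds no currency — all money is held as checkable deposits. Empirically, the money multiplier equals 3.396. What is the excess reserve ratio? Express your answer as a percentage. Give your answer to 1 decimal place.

Using m = 3.396. Since m = (1 + c)/(c + rr + e), the denominator satisfies c + rr + e = (1 + c)/m = (1 + 0) / 3.396 ≈ 0.294464.
With c = 0 and rr = 0.276, the excess reserve ratio is 0.294464 − 0 − 0.276 = 0.018464.

1.8%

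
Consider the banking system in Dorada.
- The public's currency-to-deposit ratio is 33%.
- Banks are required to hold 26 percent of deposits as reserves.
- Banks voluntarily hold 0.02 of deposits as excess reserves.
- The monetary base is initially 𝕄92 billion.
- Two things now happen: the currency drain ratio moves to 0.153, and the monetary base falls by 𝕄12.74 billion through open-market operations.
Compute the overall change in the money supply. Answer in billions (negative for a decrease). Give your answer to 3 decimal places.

𝕄10.465 billion

Before: m₁ = (1 + 0.33) / (0.26 + 0.02 + 0.33) ≈ 2.180328, MB₁ = 92, so M₁ = 2.180328 × 92 ≈ 200.5902 billion.
After: m₂ = (1 + 0.153) / (0.26 + 0.02 + 0.153) ≈ 2.662818, MB₂ = 92 − 12.74 = 79.26, so M₂ = 2.662818 × 79.26 ≈ 211.055 billion.
ΔM = M₂ − M₁ = 211.055 − 200.5902 = 10.4648 billion.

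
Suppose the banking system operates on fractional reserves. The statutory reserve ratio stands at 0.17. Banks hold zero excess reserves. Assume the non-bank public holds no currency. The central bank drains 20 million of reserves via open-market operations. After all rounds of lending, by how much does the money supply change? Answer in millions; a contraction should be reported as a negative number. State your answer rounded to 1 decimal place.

-117.6 million

The simple money multiplier is m = 1/rr = 1/0.17 ≈ 5.8824.
An open-market sale reduces the monetary base by 20 million, so ΔM = m × ΔMB = 5.8824 × (−20) = -117.648 million.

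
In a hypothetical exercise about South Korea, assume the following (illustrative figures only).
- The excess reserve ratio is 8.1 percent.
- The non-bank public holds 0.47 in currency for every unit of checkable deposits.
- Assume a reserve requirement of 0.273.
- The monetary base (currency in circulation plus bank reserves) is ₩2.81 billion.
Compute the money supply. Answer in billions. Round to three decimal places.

₩5.013 billion

The money multiplier is m = (1 + c) / (rr + e + c) = (1 + 0.47) / (0.273 + 0.081 + 0.47) ≈ 1.78398.
So M = m × MB = 1.78398 × 2.81 ≈ 5.013 billion.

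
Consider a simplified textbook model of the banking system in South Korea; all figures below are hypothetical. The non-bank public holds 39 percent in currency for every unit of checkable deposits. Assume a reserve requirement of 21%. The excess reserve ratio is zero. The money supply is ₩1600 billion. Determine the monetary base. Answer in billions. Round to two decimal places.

₩690.65 billion

The money multiplier is m = (1 + c) / (rr + c) = (1 + 0.39) / (0.21 + 0.39) ≈ 2.3166667.
MB = M / m = 1600 / 2.3166667 ≈ 690.6475 billion.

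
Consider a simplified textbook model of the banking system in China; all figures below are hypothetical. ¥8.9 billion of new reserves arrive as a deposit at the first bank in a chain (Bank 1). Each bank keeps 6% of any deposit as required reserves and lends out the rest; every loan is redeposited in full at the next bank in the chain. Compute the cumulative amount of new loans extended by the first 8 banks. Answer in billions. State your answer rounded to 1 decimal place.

Bank i lends (1 − rr)^i of the original deposit: Bank 1 lends 8.9·0.9400 = 8.3660, Bank 2 lends 8.9·0.9400² ≈ 7.8640, and so on.
Summing a geometric series: total = 8.9·[0.9400·(1 − 0.9400^8) / (1 − 0.9400)] ≈ 54.4391 billion.

¥54.4 billion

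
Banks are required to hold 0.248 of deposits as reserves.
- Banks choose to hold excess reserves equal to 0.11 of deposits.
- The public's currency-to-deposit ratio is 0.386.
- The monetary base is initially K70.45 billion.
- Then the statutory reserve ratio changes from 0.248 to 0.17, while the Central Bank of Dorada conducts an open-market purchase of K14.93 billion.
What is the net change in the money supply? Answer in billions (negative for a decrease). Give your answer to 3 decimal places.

K46.441 billion

Before: m₁ = (1 + 0.386) / (0.248 + 0.11 + 0.386) ≈ 1.862903, MB₁ = 70.45, so M₁ = 1.862903 × 70.45 ≈ 131.2415 billion.
After: m₂ = (1 + 0.386) / (0.17 + 0.11 + 0.386) ≈ 2.081081, MB₂ = 70.45 + 14.93 = 85.38, so M₂ = 2.081081 × 85.38 ≈ 177.6827 billion.
ΔM = M₂ − M₁ = 177.6827 − 131.2415 = 46.4412 billion.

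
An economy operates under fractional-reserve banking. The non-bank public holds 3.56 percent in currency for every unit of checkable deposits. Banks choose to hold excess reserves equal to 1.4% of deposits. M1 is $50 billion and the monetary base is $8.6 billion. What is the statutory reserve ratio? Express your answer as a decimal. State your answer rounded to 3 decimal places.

Using m = M/MB = 50/8.6 ≈ 5.813953. Since m = (1 + c)/(c + rr + e), the denominator satisfies c + rr + e = (1 + c)/m = (1 + 0.0356) / 5.813953 ≈ 0.178123.
With c = 0.0356 and e = 0.014, the statutory reserve ratio is 0.178123 − 0.0356 − 0.014 = 0.128523.

0.129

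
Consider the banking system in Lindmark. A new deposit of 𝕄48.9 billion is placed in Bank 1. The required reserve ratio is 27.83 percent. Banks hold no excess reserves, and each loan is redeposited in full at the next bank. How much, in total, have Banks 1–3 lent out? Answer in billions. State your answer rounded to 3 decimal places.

𝕄79.142 billion

Bank i lends (1 − rr)^i of the original deposit: Bank 1 lends 48.9·0.7217 ≈ 35.2911, Bank 2 lends 48.9·0.7217² ≈ 25.4696, and so on.
Summing a geometric series: total = 48.9·[0.7217·(1 − 0.7217^3) / (1 − 0.7217)] ≈ 79.1422 billion.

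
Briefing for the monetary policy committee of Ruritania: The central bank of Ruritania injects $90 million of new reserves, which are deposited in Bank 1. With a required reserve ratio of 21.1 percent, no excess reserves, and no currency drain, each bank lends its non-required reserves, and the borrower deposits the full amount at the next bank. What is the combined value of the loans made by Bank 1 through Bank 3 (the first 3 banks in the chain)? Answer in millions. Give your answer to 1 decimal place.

Bank i lends (1 − rr)^i of the original deposit: Bank 1 lends 90·0.7890 = 71.0100, Bank 2 lends 90·0.7890² ≈ 56.0269, and so on.
Summing a geometric series: total = 90·[0.7890·(1 − 0.7890^3) / (1 − 0.7890)] ≈ 171.2421 million.

$171.2 million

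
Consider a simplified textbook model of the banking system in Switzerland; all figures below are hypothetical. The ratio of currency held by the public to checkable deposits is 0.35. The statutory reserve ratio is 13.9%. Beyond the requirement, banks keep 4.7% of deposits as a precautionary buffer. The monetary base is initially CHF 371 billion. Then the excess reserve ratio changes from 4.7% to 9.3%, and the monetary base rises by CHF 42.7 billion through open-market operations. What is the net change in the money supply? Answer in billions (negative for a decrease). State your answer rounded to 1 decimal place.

Before: m₁ = (1 + 0.35) / (0.139 + 0.047 + 0.35) ≈ 2.51866, MB₁ = 371, so M₁ = 2.51866 × 371 ≈ 934.4229 billion.
After: m₂ = (1 + 0.35) / (0.139 + 0.093 + 0.35) ≈ 2.31959, MB₂ = 371 + 42.7 = 413.7, so M₂ = 2.31959 × 413.7 ≈ 959.6144 billion.
ΔM = M₂ − M₁ = 959.6144 − 934.4229 = 25.1915 billion.

CHF 25.2 billion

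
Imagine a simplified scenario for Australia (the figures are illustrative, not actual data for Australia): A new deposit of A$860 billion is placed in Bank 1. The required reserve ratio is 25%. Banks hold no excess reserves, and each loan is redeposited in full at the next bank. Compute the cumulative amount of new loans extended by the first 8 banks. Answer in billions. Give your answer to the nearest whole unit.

Bank i lends (1 − rr)^i of the original deposit: Bank 1 lends 860·0.7500 = 645.0000, Bank 2 lends 860·0.7500² = 483.7500, and so on.
Summing a geometric series: total = 860·[0.7500·(1 − 0.7500^8) / (1 − 0.7500)] ≈ 2321.7087 billion.

A$2322 billion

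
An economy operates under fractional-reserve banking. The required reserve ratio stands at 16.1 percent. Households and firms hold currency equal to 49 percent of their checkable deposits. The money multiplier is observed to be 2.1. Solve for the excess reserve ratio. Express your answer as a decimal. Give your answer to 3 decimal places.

0.059

Using m = 2.1. Since m = (1 + c)/(c + rr + e), the denominator satisfies c + rr + e = (1 + c)/m = (1 + 0.49) / 2.1 ≈ 0.709524.
With c = 0.49 and rr = 0.161, the excess reserve ratio is 0.709524 − 0.49 − 0.161 = 0.058524.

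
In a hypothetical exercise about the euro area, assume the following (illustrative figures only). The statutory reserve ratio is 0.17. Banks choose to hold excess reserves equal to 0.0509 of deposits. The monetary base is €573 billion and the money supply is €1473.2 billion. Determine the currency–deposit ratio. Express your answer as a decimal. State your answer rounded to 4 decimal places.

0.2750

Using m = M/MB = 1473.2/573 ≈ 2.571030. From m = (1 + c)/(c + rr + e), rearranging gives 1 + c = m·(c + rr + e), so c·(1 − m) = m·(rr + e) − 1.
Hence c = [m·(rr + e) − 1]/(1 − m) = [2.571030 × (0.17 + 0.0509) − 1] / (1 − 2.571030) ≈ 0.275017.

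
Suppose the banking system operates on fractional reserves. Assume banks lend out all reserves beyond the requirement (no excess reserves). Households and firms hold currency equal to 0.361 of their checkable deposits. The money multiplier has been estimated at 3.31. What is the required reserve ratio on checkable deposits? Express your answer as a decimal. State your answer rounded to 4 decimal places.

0.0502

Using m = 3.31. Since m = (1 + c)/(c + rr + e), the denominator satisfies c + rr + e = (1 + c)/m = (1 + 0.361) / 3.31 ≈ 0.411178.
With c = 0.361 and e = 0, the required reserve ratio on checkable deposits is 0.411178 − 0.361 − 0 = 0.050178.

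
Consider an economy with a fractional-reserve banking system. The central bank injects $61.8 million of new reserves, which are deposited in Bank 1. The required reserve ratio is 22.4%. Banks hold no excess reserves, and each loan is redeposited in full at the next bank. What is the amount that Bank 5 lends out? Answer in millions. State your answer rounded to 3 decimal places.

$17.390 million

Each bank lends a fraction (1 − rr) = 0.7760 of the deposit it receives, so Bank 5 receives 61.8·0.7760^4 and lends 61.8·0.7760^5 ≈ 17.3899 million.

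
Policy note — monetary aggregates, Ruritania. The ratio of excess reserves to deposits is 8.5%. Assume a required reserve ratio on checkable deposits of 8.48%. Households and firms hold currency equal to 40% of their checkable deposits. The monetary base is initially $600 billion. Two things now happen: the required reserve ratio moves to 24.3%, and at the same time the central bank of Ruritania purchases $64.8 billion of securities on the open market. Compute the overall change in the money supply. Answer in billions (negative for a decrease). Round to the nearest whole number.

-196 billion

Before: m₁ = (1 + 0.4) / (0.0848 + 0.085 + 0.4) ≈ 2.4570, MB₁ = 600, so M₁ = 2.4570 × 600 = 1474.2 billion.
After: m₂ = (1 + 0.4) / (0.243 + 0.085 + 0.4) ≈ 1.9231, MB₂ = 600 + 64.8 = 664.8, so M₂ = 1.9231 × 664.8 ≈ 1278.4769 billion.
ΔM = M₂ − M₁ = 1278.4769 − 1474.2 = -195.7231 billion.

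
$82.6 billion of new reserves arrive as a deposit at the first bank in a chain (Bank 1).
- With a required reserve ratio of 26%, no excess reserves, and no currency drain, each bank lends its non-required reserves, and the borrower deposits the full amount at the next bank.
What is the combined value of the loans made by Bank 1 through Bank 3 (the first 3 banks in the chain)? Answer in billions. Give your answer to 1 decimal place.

$139.8 billion

Bank i lends (1 − rr)^i of the original deposit: Bank 1 lends 82.6·0.7400 = 61.1240, Bank 2 lends 82.6·0.7400² ≈ 45.2318, and so on.
Summing a geometric series: total = 82.6·[0.7400·(1 − 0.7400^3) / (1 − 0.7400)] ≈ 139.8273 billion.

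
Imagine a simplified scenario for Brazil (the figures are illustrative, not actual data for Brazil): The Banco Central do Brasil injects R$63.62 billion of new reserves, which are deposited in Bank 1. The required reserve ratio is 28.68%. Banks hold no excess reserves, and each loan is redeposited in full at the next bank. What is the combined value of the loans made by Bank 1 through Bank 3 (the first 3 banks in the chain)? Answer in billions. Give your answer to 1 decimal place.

Bank i lends (1 − rr)^i of the original deposit: Bank 1 lends 63.62·0.7132 ≈ 45.3738, Bank 2 lends 63.62·0.7132² ≈ 32.3606, and so on.
Summing a geometric series: total = 63.62·[0.7132·(1 − 0.7132^3) / (1 − 0.7132)] ≈ 100.8139 billion.

R$100.8 billion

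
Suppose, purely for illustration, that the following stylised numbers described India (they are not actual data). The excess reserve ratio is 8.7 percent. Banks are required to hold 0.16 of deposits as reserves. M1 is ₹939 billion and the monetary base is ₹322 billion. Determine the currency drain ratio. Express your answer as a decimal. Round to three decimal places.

0.146

Using m = M/MB = 939/322 ≈ 2.916149. From m = (1 + c)/(c + rr + e), rearranging gives 1 + c = m·(c + rr + e), so c·(1 − m) = m·(rr + e) − 1.
Hence c = [m·(rr + e) − 1]/(1 − m) = [2.916149 × (0.16 + 0.087) − 1] / (1 − 2.916149) ≈ 0.145976.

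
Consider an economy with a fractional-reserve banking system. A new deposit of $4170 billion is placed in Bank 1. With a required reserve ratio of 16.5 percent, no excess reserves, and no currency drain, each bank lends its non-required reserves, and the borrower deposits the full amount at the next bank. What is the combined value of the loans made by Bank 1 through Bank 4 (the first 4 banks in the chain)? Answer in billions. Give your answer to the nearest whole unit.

$10844 billion

Bank i lends (1 − rr)^i of the original deposit: Bank 1 lends 4170·0.8350 = 3481.9500, Bank 2 lends 4170·0.8350² ≈ 2907.4282, and so on.
Summing a geometric series: total = 4170·[0.8350·(1 − 0.8350^4) / (1 − 0.8350)] ≈ 10844.2125 billion.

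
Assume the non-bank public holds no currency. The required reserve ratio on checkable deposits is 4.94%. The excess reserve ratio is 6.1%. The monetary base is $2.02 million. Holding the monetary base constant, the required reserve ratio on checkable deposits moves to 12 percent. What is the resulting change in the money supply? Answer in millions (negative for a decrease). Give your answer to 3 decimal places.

Initially m₁ = 1 / (0.0494 + 0.061) ≈ 9.05797, so M₁ = 9.05797 × 2.02 ≈ 18.2971 million.
After the change m₂ = 1 / (0.12 + 0.061) ≈ 5.52486, so M₂ = 5.52486 × 2.02 ≈ 11.1602 million.
ΔM = M₂ − M₁ = 11.1602 − 18.2971 = -7.1369 million.

-7.137 million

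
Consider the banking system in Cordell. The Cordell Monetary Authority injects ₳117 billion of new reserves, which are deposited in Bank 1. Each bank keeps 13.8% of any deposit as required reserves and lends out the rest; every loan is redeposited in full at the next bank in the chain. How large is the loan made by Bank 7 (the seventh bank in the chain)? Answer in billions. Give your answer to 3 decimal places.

₳41.375 billion

Each bank lends a fraction (1 − rr) = 0.8620 of the deposit it receives, so Bank 7 receives 117·0.8620^6 and lends 117·0.8620^7 ≈ 41.3749 billion.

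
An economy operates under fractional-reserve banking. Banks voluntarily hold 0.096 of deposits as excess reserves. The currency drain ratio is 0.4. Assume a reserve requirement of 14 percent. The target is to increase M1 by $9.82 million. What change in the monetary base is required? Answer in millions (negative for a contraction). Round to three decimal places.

$4.461 million

The money multiplier is m = (1 + c) / (rr + e + c) = (1 + 0.4) / (0.14 + 0.096 + 0.4) ≈ 2.20126.
ΔMB = ΔM / m = (+9.82) / 2.20126 ≈ 4.4611 million.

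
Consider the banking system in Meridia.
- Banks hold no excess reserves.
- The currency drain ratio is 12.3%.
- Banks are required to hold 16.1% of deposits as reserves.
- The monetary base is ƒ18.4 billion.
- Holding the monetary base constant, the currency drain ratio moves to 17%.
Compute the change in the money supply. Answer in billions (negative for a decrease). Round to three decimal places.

Initially m₁ = (1 + 0.123) / (0.161 + 0.123) ≈ 3.954225, so M₁ = 3.954225 × 18.4 ≈ 72.7577 billion.
After the change m₂ = (1 + 0.17) / (0.161 + 0.17) ≈ 3.534743, so M₂ = 3.534743 × 18.4 ≈ 65.0393 billion.
ΔM = M₂ − M₁ = 65.0393 − 72.7577 = -7.7184 billion.

-7.718 billion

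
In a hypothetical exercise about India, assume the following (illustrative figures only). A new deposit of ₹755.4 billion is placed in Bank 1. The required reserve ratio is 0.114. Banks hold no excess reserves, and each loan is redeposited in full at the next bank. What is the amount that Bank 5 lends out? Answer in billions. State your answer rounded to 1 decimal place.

₹412.4 billion

Each bank lends a fraction (1 − rr) = 0.8860 of the deposit it receives, so Bank 5 receives 755.4·0.8860^4 and lends 755.4·0.8860^5 ≈ 412.4256 billion.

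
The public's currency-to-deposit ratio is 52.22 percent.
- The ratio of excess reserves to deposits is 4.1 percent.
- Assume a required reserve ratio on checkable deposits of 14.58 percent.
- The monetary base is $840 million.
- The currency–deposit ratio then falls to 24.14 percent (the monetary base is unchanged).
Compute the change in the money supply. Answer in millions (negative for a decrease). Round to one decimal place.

$631.8 million

Initially m₁ = (1 + 0.5222) / (0.1458 + 0.041 + 0.5222) ≈ 2.14697, so M₁ = 2.14697 × 840 = 1803.4548 million.
After the change m₂ = (1 + 0.2414) / (0.1458 + 0.041 + 0.2414) ≈ 2.89911, so M₂ = 2.89911 × 840 = 2435.2524 million.
ΔM = M₂ − M₁ = 2435.2524 − 1803.4548 = 631.7976 million.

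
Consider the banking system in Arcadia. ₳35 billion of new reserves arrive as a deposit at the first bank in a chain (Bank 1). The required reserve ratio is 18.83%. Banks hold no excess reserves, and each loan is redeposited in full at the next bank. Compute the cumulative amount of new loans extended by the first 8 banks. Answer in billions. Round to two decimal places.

₳122.44 billion

Bank i lends (1 − rr)^i of the original deposit: Bank 1 lends 35·0.8117 = 28.4095, Bank 2 lends 35·0.8117² ≈ 23.0600, and so on.
Summing a geometric series: total = 35·[0.8117·(1 − 0.8117^8) / (1 − 0.8117)] ≈ 122.4436 billion.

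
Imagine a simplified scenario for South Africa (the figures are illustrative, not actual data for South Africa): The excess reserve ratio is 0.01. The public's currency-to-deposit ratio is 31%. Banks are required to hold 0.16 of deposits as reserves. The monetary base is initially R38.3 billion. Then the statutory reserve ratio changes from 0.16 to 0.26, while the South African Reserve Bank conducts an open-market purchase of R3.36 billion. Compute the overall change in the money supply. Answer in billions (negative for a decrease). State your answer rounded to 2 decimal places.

-10.43 billion

Before: m₁ = (1 + 0.31) / (0.16 + 0.01 + 0.31) ≈ 2.72917, MB₁ = 38.3, so M₁ = 2.72917 × 38.3 ≈ 104.5272 billion.
After: m₂ = (1 + 0.31) / (0.26 + 0.01 + 0.31) ≈ 2.25862, MB₂ = 38.3 + 3.36 = 41.66, so M₂ = 2.25862 × 41.66 ≈ 94.0941 billion.
ΔM = M₂ − M₁ = 94.0941 − 104.5272 = -10.4331 billion.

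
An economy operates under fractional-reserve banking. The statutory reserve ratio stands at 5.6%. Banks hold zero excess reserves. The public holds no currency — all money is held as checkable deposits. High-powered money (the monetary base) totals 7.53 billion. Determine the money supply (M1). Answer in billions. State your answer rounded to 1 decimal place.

With no currency drain or excess reserves, the money multiplier is m = 1/rr = 1/0.056 ≈ 17.8571.
Money supply M = m × MB = 17.8571 × 7.53 ≈ 134.464 billion.

134.5 billion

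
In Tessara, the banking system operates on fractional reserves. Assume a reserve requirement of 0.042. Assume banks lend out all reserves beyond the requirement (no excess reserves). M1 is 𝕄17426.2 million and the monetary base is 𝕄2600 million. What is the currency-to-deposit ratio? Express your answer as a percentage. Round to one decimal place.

12.6%

Using m = M/MB = 17426.2/2600 ≈ 6.702385. From m = (1 + c)/(c + rr + e), rearranging gives 1 + c = m·(c + rr + e), so c·(1 − m) = m·(rr + e) − 1.
Hence c = [m·(rr + e) − 1]/(1 − m) = [6.702385 × (0.042 + 0) − 1] / (1 − 6.702385) ≈ 0.126000.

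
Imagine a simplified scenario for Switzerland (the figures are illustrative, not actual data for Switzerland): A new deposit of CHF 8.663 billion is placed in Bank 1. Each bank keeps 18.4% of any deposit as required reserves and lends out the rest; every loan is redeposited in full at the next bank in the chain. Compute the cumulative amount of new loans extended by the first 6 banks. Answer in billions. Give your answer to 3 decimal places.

Bank i lends (1 − rr)^i of the original deposit: Bank 1 lends 8.663·0.8160 ≈ 7.0690, Bank 2 lends 8.663·0.8160² ≈ 5.7683, and so on.
Summing a geometric series: total = 8.663·[0.8160·(1 − 0.8160^6) / (1 − 0.8160)] ≈ 27.0767 billion.

CHF 27.077 billion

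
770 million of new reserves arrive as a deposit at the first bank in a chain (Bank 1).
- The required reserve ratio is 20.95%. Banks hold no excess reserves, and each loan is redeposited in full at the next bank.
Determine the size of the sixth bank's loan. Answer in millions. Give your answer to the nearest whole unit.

188 million

Each bank lends a fraction (1 − rr) = 0.7905 of the deposit it receives, so Bank 6 receives 770·0.7905^5 and lends 770·0.7905^6 ≈ 187.8893 million.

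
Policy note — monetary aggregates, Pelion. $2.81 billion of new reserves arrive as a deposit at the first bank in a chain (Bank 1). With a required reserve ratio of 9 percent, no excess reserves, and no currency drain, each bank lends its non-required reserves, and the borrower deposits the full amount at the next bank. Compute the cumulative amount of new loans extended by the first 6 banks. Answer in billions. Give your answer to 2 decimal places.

Bank i lends (1 − rr)^i of the original deposit: Bank 1 lends 2.81·0.9100 = 2.5571, Bank 2 lends 2.81·0.9100² ≈ 2.3270, and so on.
Summing a geometric series: total = 2.81·[0.9100·(1 − 0.9100^6) / (1 − 0.9100)] ≈ 12.2778 billion.

$12.28 billion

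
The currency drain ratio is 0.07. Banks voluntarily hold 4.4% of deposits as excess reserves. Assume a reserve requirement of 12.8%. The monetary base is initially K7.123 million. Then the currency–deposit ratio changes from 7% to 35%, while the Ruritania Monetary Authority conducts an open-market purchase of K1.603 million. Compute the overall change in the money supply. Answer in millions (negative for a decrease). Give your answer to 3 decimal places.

-8.927 million

Before: m₁ = (1 + 0.07) / (0.128 + 0.044 + 0.07) ≈ 4.42149, MB₁ = 7.123, so M₁ = 4.42149 × 7.123 ≈ 31.4943 million.
After: m₂ = (1 + 0.35) / (0.128 + 0.044 + 0.35) ≈ 2.58621, MB₂ = 7.123 + 1.603 = 8.726, so M₂ = 2.58621 × 8.726 ≈ 22.5673 million.
ΔM = M₂ − M₁ = 22.5673 − 31.4943 = -8.927 million.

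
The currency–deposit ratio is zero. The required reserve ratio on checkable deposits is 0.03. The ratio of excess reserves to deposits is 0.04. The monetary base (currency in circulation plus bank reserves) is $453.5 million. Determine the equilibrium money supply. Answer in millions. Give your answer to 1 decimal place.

$6478.6 million

The money multiplier is m = 1 / (rr + e) = 1 / (0.03 + 0.04) ≈ 14.28571.
So M = m × MB = 14.28571 × 453.5 ≈ 6478.5695 million.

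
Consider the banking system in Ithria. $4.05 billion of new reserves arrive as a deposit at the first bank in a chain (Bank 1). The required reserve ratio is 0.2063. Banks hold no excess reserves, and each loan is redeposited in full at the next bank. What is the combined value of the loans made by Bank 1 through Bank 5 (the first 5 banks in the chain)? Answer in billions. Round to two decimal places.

$10.67 billion

Bank i lends (1 − rr)^i of the original deposit: Bank 1 lends 4.05·0.7937 ≈ 3.2145, Bank 2 lends 4.05·0.7937² ≈ 2.5513, and so on.
Summing a geometric series: total = 4.05·[0.7937·(1 − 0.7937^5) / (1 − 0.7937)] ≈ 10.6737 billion.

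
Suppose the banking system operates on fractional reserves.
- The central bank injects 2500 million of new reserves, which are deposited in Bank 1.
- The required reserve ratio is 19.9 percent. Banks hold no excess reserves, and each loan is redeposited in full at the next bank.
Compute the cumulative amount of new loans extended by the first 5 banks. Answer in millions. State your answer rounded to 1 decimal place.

6744.8 million

Bank i lends (1 − rr)^i of the original deposit: Bank 1 lends 2500·0.8010 = 2002.5000, Bank 2 lends 2500·0.8010² = 1604.0025, and so on.
Summing a geometric series: total = 2500·[0.8010·(1 − 0.8010^5) / (1 − 0.8010)] ≈ 6744.7709 million.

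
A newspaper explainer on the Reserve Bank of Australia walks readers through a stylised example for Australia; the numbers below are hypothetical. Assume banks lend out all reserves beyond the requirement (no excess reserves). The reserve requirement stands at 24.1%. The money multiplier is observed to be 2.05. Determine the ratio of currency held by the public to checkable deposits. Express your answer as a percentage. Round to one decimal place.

48.2%

Using m = 2.05. From m = (1 + c)/(c + rr + e), rearranging gives 1 + c = m·(c + rr + e), so c·(1 − m) = m·(rr + e) − 1.
Hence c = [m·(rr + e) − 1]/(1 − m) = [2.05 × (0.241 + 0) − 1] / (1 − 2.05) ≈ 0.481857.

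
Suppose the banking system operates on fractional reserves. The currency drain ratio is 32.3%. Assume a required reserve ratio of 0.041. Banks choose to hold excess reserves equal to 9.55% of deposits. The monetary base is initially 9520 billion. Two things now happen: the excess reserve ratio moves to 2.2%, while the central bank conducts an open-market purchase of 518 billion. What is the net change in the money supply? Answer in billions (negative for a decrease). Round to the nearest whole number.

6995 billion

Before: m₁ = (1 + 0.323) / (0.041 + 0.0955 + 0.323) ≈ 2.879217, MB₁ = 9520, so M₁ = 2.879217 × 9520 ≈ 27410.1458 billion.
After: m₂ = (1 + 0.323) / (0.041 + 0.022 + 0.323) ≈ 3.427461, MB₂ = 9520 + 518 = 10038, so M₂ = 3.427461 × 10038 ≈ 34404.8535 billion.
ΔM = M₂ − M₁ = 34404.8535 − 27410.1458 = 6994.7077 billion.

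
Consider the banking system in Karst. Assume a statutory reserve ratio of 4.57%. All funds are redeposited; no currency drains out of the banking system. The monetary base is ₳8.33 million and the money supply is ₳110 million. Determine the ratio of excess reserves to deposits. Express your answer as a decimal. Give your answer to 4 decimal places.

0.0300

Using m = M/MB = 110/8.33 ≈ 13.205282. Since m = (1 + c)/(c + rr + e), the denominator satisfies c + rr + e = (1 + c)/m = (1 + 0) / 13.205282 ≈ 0.075727.
With c = 0 and rr = 0.0457, the ratio of excess reserves to deposits is 0.075727 − 0 − 0.0457 = 0.030027.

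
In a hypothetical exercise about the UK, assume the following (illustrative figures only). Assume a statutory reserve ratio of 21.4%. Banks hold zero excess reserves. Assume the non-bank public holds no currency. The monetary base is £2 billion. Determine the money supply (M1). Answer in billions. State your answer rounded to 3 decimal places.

With no currency drain or excess reserves, the money multiplier is m = 1/rr = 1/0.214 ≈ 4.67290.
Money supply M = m × MB = 4.67290 × 2 = 9.3458 billion.

£9.346 billion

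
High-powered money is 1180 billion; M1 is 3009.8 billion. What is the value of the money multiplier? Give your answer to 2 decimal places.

2.55

The money multiplier is m = M / MB = 3009.8 / 1180 ≈ 2.55068.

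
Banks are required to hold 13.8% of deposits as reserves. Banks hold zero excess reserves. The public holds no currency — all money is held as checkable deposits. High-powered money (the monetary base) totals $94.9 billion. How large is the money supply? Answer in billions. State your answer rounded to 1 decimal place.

With no currency drain or excess reserves, the money multiplier is m = 1/rr = 1/0.138 ≈ 7.2464.
Money supply M = m × MB = 7.2464 × 94.9 ≈ 687.6834 billion.

$687.7 billion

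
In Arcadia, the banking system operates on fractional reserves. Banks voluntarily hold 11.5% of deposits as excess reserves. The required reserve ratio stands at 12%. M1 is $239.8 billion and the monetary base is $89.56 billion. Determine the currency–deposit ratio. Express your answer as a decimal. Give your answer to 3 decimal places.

Using m = M/MB = 239.8/89.56 ≈ 2.677535. From m = (1 + c)/(c + rr + e), rearranging gives 1 + c = m·(c + rr + e), so c·(1 − m) = m·(rr + e) − 1.
Hence c = [m·(rr + e) − 1]/(1 − m) = [2.677535 × (0.12 + 0.115) − 1] / (1 − 2.677535) ≈ 0.221026.

0.221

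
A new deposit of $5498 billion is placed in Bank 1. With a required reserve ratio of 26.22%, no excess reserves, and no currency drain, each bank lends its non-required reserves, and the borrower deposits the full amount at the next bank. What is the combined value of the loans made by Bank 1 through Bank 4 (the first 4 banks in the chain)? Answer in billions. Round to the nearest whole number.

Bank i lends (1 − rr)^i of the original deposit: Bank 1 lends 5498·0.7378 = 4056.4244, Bank 2 lends 5498·0.7378² ≈ 2992.8299, and so on.
Summing a geometric series: total = 5498·[0.7378·(1 − 0.7378^4) / (1 − 0.7378)] ≈ 10886.5077 billion.

$10887 billion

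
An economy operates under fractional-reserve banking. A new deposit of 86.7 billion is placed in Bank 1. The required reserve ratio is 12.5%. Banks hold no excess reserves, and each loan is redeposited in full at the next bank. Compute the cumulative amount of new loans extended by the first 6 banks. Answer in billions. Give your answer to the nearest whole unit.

Bank i lends (1 − rr)^i of the original deposit: Bank 1 lends 86.7·0.8750 = 75.8625, Bank 2 lends 86.7·0.8750² ≈ 66.3797, and so on.
Summing a geometric series: total = 86.7·[0.8750·(1 − 0.8750^6) / (1 − 0.8750)] ≈ 334.5261 billion.

335 billion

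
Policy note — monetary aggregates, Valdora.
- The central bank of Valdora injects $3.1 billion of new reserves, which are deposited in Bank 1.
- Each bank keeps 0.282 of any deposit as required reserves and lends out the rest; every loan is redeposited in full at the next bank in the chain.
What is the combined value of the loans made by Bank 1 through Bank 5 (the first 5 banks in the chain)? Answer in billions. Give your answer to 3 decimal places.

Bank i lends (1 − rr)^i of the original deposit: Bank 1 lends 3.1·0.7180 = 2.2258, Bank 2 lends 3.1·0.7180² ≈ 1.5981, and so on.
Summing a geometric series: total = 3.1·[0.7180·(1 − 0.7180^5) / (1 − 0.7180)] ≈ 6.3868 billion.

$6.387 billion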